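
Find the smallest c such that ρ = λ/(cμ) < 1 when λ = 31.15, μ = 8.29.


Stability requires cμ > λ ⇔ c > λ/μ.
λ/μ = 31.15/8.29 = 3.7575
Minimum integer c = ⌊3.7575⌋ + 1 = 4
Check: 4·8.29 = 33.16 > 31.15, while 3·8.29 = 24.87 ≤ 31.15

Final: 4 servers


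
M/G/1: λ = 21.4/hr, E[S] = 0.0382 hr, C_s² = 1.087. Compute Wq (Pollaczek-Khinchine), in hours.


ρ = λ·E[S] = 21.4·0.0382 = 0.8175
E[S²] = E[S]²(1+C_s²) = 0.0382²·(1+1.087) = 0.003045
Wq = λ·E[S²]/(2(1−ρ)) = 21.4·0.003045/(2·0.1825) = 0.17853 hr

Final: 0.17853 hr


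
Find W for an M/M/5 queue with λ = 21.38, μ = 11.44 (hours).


a = 1.8689; ρ = 0.3738; P₀ = 0.153496
Lq = P₀·a^c·ρ/(c!(1−ρ)²) = 0.02780
Wq = Lq/λ = 0.02780/21.38 = 0.001300 hr
W = Wq + 1/μ = 0.001300 + 0.08741 = 0.08871 hr

Final: 0.08871 hr


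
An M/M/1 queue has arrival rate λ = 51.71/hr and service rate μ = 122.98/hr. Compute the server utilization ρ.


ρ = λ/μ = 51.71/122.98 = 0.4205

Final: 0.4205


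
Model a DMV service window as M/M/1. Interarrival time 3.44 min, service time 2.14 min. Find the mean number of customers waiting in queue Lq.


λ = 60/3.44 = 17.4419 /hr
μ = 60/2.14 = 28.0374 /hr
ρ = λ/μ = 17.4419/28.0374 = 0.6221
Lq = ρ²/(1−ρ) = 0.3870/0.3779 = 1.0241

Final: 1.0241


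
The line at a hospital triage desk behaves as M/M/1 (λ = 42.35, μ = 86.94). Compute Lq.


ρ = 42.35/86.94 = 0.4871
Lq = ρ²/(1−ρ) = 0.2373/0.5129 = 0.4626

Final: 0.4626


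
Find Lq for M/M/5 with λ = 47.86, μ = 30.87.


a = λ/μ = 1.5504; ρ = a/5 = 0.3101
P₀ = 0.211765
Lq = P₀·a^c·ρ / (c!·(1−ρ)²) = 0.211765·8.95737·0.3101/(120·0.47600)
= 0.01030

Final: 0.01030


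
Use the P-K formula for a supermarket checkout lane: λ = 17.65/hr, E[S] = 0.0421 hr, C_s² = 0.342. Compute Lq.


ρ = λ·E[S] = 17.65·0.0421 = 0.7431
Lq = ρ²(1+C_s²)/(2(1−ρ)) = 0.5521·(1+0.342)/(2·0.2569)
= 0.5521·1.3420/0.5139 = 1.44196

Final: 1.44196


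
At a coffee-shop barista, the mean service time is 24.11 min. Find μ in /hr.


μ = 1/(service time) in consistent units.
1 hour = 60 min, so μ = 60/24.11 = 2.4886 per hour

Final: 2.4886 /hr


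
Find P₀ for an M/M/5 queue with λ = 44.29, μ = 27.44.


a = λ/μ = 44.29/27.44 = 1.6141; ρ = a/c = 0.3228
Σ_{k=0}^{4} a^k/k! (terms k=0..4) = 1.00000 + 1.61407 + 1.30261 + 0.70083 + 0.28280 = 4.90030
Tail: a^5/(5!(1−ρ)) = 10.95489/(120·0.6772) = 0.13481
P₀ = 1/(4.90030 + 0.13481) = 1/5.03511 = 0.198605

Final: 0.198605


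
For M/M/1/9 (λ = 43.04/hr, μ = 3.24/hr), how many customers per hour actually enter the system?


ρ = 13.2840; P_K = (1−ρ)ρ^9/(1−ρ^10) = 0.924721
λ_eff = λ(1 − P_K) = 43.04·(1 − 0.924721) = 43.04·0.075279 = 3.2400 /hr

Final: 3.2400 /hr


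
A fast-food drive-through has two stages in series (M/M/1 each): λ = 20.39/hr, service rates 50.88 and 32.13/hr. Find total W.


Each node sees arrival rate λ = 20.39/hr (tandem ⇒ throughput preserved).
W₁ = 1/(μ₁−λ) = 1/(50.88−20.39) = 0.03280 hr
W₂ = 1/(μ₂−λ) = 1/(32.13−20.39) = 0.08518 hr
W_total = W₁ + W₂ = 0.03280 + 0.08518 = 0.11798 hr

Final: 0.11798 hr


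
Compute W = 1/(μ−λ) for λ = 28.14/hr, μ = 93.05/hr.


W = 1/(μ−λ) = 1/(93.05 − 28.14) = 1/64.91 = 0.01541 hr

Final: 0.01541 hr


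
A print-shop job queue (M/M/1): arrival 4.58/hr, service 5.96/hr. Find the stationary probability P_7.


ρ = 4.58/5.96 = 0.7685
P_n = (1−ρ)·ρ^n = (1 − 0.7685)·0.7685^7 = 0.2315·0.158247 = 0.036641

Final: 0.036641


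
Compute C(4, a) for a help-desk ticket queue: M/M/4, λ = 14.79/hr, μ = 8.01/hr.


a = λ/μ = 1.8464; ρ = a/4 = 0.4616
P₀ = 0.153849 (from M/M/c formula)
C(c,a) = [a^c/(c!(1−ρ))]·P₀ = [11.62365/(24·0.5384)]·0.153849
= 0.89957·0.153849 = 0.138398

Final: 0.138398


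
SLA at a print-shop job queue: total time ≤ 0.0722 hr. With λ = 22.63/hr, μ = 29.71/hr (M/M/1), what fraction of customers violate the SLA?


W ~ Exponential(μ−λ) for M/M/1.
μ − λ = 29.71 − 22.63 = 7.0800
P(W > t) = e^{−(μ−λ)t} = e^{−0.5112} = 0.599790

Final: 0.599790


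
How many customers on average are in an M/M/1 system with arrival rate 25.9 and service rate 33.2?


ρ = λ/μ = 25.9/33.2 = 0.7801
L = ρ/(1−ρ) = 0.7801/(1 − 0.7801) = 0.7801/0.2199 = 3.5479

Final: 3.5479


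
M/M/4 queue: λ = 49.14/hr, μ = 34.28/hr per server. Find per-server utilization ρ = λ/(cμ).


ρ = λ/(cμ) = 49.14/(4·34.28) = 49.14/137.12 = 0.3584

Final: 0.3584


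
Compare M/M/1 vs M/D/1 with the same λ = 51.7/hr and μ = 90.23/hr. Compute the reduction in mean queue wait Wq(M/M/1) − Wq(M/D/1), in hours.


ρ = 51.7/90.23 = 0.5730
Wq(M/M/1) = ρ/(μ−λ) = 0.5730/38.53 = 0.01487 hr
Wq(M/D/1) = ρ/(2(μ−λ)) = 0.007436 hr
Savings = 0.01487 − 0.007436 = 0.007436 hr

Final: 0.007436 hr


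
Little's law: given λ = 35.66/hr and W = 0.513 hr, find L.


L = λW = 35.66·0.513 = 18.2936

Final: 18.2936


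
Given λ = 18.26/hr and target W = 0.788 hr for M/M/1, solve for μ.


W = 1/(μ−λ) ⇒ μ − λ = 1/W = 1/0.788 = 1.2690
μ = λ + 1/W = 18.26 + 1.2690 = 19.5290 per hr

Final: 19.5290 /hr


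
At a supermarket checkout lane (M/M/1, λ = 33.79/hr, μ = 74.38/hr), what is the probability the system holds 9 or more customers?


ρ = 33.79/74.38 = 0.4543
P(N ≥ n) = ρ^n = 0.4543^9 = 0.0008241

Final: 0.0008241


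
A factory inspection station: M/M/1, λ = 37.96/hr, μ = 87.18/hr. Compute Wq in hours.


ρ = 37.96/87.18 = 0.4354
Wq = ρ/(μ−λ) = 0.4354/(87.18 − 37.96) = 0.4354/49.22 = 0.008846 hr

Final: 0.008846 hr


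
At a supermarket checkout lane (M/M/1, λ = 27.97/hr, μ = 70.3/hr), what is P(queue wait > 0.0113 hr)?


ρ = 27.97/70.3 = 0.3979
P(Wq > t) = ρ·e^{−(μ−λ)t} = 0.3979·e^{−0.4783}
= 0.3979·0.619818 = 0.246605

Final: 0.246605


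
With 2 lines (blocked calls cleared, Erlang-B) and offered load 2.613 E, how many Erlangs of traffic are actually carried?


B(2,2.613) = 0.485832 (Erlang-B)
Carried load = a(1 − B) = 2.613·(1 − 0.485832) = 2.613·0.514168 = 1.3435 E

Final: 1.3435 Erlangs


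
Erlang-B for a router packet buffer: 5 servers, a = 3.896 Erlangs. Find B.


B(c,a) = (a^c/c!) / Σ_{k=0}^{c} a^k/k!
a^5/5! = 7.480205
Σ terms (k=0..5): 1.00000 + 3.89600 + 7.58941 + 9.85611 + 9.59985 + 7.48020 = 39.421576
B = 7.480205/39.421576 = 0.189749

Final: 0.189749


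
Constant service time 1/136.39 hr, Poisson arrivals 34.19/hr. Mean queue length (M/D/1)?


ρ = 34.19/136.39 = 0.2507
M/D/1: Lq = ρ²/(2(1−ρ)) = 0.06284/(2·0.7493) = 0.04193

Final: 0.04193


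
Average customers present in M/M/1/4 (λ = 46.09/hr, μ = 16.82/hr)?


ρ = 46.09/16.82 = 2.7402
L = ρ[1 − (K+1)ρ^K + Kρ^(K+1)] / [(1−ρ)(1−ρ^(K+1))]
Numerator: 2.7402·(1 − 5·56.379714 + 4·154.491142) = 923.624964
Denominator: (-1.7402)·(-153.491142) = 267.103789
L = 923.624964/267.103789 = 3.4579

Final: 3.4579


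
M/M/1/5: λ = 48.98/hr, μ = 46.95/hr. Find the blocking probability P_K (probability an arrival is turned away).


ρ = λ/μ = 48.98/46.95 = 1.0432
P_K = (1−ρ)ρ^K/(1−ρ^(K+1)) = (-0.04324·1.235708)/(1 − 1.289137)
= -0.053429/-0.289137 = 0.184787

Final: 0.184787


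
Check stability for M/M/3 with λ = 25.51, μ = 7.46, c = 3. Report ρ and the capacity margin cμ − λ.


Total capacity cμ = 3·7.46 = 22.38/hr
ρ = λ/(cμ) = 25.51/22.38 = 1.1399
Stable ⇔ ρ < 1: NO
Spare capacity = cμ − λ = 22.38 − 25.51 = -3.13/hr

Final: ρ = 1.1399; unstable; margin = -3.13/hr


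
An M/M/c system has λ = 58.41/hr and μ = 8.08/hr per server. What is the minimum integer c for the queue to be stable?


Stability requires cμ > λ ⇔ c > λ/μ.
λ/μ = 58.41/8.08 = 7.2290
Minimum integer c = ⌊7.2290⌋ + 1 = 8
Check: 8·8.08 = 64.64 > 58.41, while 7·8.08 = 56.56 ≤ 58.41

Final: 8 servers


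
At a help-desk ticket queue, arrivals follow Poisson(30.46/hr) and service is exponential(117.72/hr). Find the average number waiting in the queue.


ρ = 30.46/117.72 = 0.2587
Lq = ρ²/(1−ρ) = 0.06695/0.7413 = 0.09032

Final: 0.09032


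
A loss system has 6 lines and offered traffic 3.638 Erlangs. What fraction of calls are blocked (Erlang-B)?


B(c,a) = (a^c/c!) / Σ_{k=0}^{c} a^k/k!
a^6/6! = 3.219910
Σ terms (k=0..6): 1.00000 + 3.63800 + 6.61752 + 8.02485 + 7.29860 + 5.31046 + 3.21991 = 35.109341
B = 3.219910/35.109341 = 0.091711

Final: 0.091711


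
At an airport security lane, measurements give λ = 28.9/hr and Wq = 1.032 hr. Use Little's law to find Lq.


Lq = λWq = 28.9·1.032 = 29.8248

Final: 29.8248


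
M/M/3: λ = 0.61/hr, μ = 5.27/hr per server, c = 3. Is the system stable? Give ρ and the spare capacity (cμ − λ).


Total capacity cμ = 3·5.27 = 15.81/hr
ρ = λ/(cμ) = 0.61/15.81 = 0.03858
Stable ⇔ ρ < 1: YES
Spare capacity = cμ − λ = 15.81 − 0.61 = 15.20/hr

Final: ρ = 0.03858; stable; margin = 15.20/hr


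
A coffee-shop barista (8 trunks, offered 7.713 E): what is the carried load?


B(8,7.713) = 0.219516 (Erlang-B)
Carried load = a(1 − B) = 7.713·(1 − 0.219516) = 7.713·0.780484 = 6.0199 E

Final: 6.0199 Erlangs


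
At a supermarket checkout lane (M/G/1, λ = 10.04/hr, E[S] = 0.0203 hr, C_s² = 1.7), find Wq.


ρ = λ·E[S] = 10.04·0.0203 = 0.2038
E[S²] = E[S]²(1+C_s²) = 0.0203²·(1+1.7) = 0.001113
Wq = λ·E[S²]/(2(1−ρ)) = 10.04·0.001113/(2·0.7962) = 0.007015 hr

Final: 0.007015 hr


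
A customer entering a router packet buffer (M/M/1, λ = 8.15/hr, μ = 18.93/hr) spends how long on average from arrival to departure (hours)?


W = 1/(μ−λ) = 1/(18.93 − 8.15) = 1/10.78 = 0.09276 hr

Final: 0.09276 hr


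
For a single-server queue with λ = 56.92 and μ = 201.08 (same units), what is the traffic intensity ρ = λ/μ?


ρ = λ/μ = 56.92/201.08 = 0.2831

Final: 0.2831


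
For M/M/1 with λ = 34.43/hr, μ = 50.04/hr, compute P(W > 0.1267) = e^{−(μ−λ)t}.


W ~ Exponential(μ−λ) for M/M/1.
μ − λ = 50.04 − 34.43 = 15.6100
P(W > t) = e^{−(μ−λ)t} = e^{−1.9778} = 0.138375

Final: 0.138375


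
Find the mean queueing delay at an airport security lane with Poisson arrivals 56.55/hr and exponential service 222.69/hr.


ρ = 56.55/222.69 = 0.2539
Wq = ρ/(μ−λ) = 0.2539/(222.69 − 56.55) = 0.2539/166.14 = 0.001528 hr

Final: 0.001528 hr


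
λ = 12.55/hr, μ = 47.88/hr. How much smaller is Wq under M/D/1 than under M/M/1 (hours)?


ρ = 12.55/47.88 = 0.2621
Wq(M/M/1) = ρ/(μ−λ) = 0.2621/35.33 = 0.007419 hr
Wq(M/D/1) = ρ/(2(μ−λ)) = 0.003710 hr
Savings = 0.007419 − 0.003710 = 0.003710 hr

Final: 0.003710 hr


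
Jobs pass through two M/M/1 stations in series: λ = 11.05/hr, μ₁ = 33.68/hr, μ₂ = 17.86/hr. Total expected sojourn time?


Each node sees arrival rate λ = 11.05/hr (tandem ⇒ throughput preserved).
W₁ = 1/(μ₁−λ) = 1/(33.68−11.05) = 0.04419 hr
W₂ = 1/(μ₂−λ) = 1/(17.86−11.05) = 0.14684 hr
W_total = W₁ + W₂ = 0.04419 + 0.14684 = 0.19103 hr

Final: 0.19103 hr


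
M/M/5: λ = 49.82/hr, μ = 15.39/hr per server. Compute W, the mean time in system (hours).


a = 3.2372; ρ = 0.6474; P₀ = 0.035576
Lq = P₀·a^c·ρ/(c!(1−ρ)²) = 0.54893
Wq = Lq/λ = 0.54893/49.82 = 0.01102 hr
W = Wq + 1/μ = 0.01102 + 0.06498 = 0.07600 hr

Final: 0.07600 hr


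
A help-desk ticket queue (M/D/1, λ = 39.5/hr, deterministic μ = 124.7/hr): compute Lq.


ρ = 39.5/124.7 = 0.3168
M/D/1: Lq = ρ²/(2(1−ρ)) = 0.1003/(2·0.6832) = 0.07343

Final: 0.07343


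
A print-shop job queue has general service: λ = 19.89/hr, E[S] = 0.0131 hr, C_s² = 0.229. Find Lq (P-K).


ρ = λ·E[S] = 19.89·0.0131 = 0.2606
Lq = ρ²(1+C_s²)/(2(1−ρ)) = 0.06789·(1+0.229)/(2·0.7394)
= 0.06789·1.2290/1.4789 = 0.05642

Final: 0.05642


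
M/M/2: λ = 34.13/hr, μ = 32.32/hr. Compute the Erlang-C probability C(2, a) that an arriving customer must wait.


a = λ/μ = 1.0560; ρ = a/2 = 0.5280
P₀ = 0.308899 (from M/M/c formula)
C(c,a) = [a^c/(c!(1−ρ))]·P₀ = [1.11514/(2·0.4720)]·0.308899
= 1.18130·0.308899 = 0.364902

Final: 0.364902


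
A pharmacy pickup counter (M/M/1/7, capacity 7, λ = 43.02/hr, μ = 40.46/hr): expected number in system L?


ρ = 43.02/40.46 = 1.0633
L = ρ[1 − (K+1)ρ^K + Kρ^(K+1)] / [(1−ρ)(1−ρ^(K+1))]
Numerator: 1.0633·(1 − 8·1.536426 + 7·1.633639) = 0.153183
Denominator: (-0.06327)·(-0.633639) = 0.040092
L = 0.153183/0.040092 = 3.8208

Final: 3.8208


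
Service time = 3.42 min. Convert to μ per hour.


μ = 1/(service time) in consistent units.
1 hour = 60 min, so μ = 60/3.42 = 17.5439 per hour

Final: 17.5439 /hr


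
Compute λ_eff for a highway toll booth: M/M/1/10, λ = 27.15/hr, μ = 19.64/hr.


ρ = 1.3824; P_K = (1−ρ)ρ^10/(1−ρ^11) = 0.284692
λ_eff = λ(1 − P_K) = 27.15·(1 − 0.284692) = 27.15·0.715308 = 19.4206 /hr

Final: 19.4206 /hr


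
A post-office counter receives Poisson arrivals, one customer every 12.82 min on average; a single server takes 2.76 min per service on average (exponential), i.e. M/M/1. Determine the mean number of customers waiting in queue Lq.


λ = 60/12.82 = 4.6802 /hr
μ = 60/2.76 = 21.7391 /hr
ρ = λ/μ = 4.6802/21.7391 = 0.2153
Lq = ρ²/(1−ρ) = 0.04635/0.7847 = 0.05907

Final: 0.05907


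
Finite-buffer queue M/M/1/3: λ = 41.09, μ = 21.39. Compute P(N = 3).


ρ = λ/μ = 41.09/21.39 = 1.9210
P_K = (1−ρ)ρ^K/(1−ρ^(K+1)) = (-0.9210·7.088855)/(1 − 13.617627)
= -6.528772/-12.617627 = 0.517433

Final: 0.517433


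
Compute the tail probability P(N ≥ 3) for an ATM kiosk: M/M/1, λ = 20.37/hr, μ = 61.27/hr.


ρ = 20.37/61.27 = 0.3325
P(N ≥ n) = ρ^n = 0.3325^3 = 0.036748

Final: 0.036748


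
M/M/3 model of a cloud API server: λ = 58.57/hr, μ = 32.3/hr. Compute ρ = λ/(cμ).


ρ = λ/(cμ) = 58.57/(3·32.3) = 58.57/96.90 = 0.6044

Final: 0.6044


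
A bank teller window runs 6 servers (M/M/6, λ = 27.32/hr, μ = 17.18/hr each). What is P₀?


a = λ/μ = 27.32/17.18 = 1.5902; ρ = a/c = 0.2650
Σ_{k=0}^{5} a^k/k! (terms k=0..5) = 1.00000 + 1.59022 + 1.26440 + 0.67023 + 0.26645 + 0.08474 = 4.87604
Tail: a^6/(6!(1−ρ)) = 16.17131/(720·0.7350) = 0.03056
P₀ = 1/(4.87604 + 0.03056) = 1/4.90660 = 0.203807

Final: 0.203807


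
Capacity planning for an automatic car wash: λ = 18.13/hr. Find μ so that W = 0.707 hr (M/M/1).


W = 1/(μ−λ) ⇒ μ − λ = 1/W = 1/0.707 = 1.4144
μ = λ + 1/W = 18.13 + 1.4144 = 19.5444 per hr

Final: 19.5444 /hr


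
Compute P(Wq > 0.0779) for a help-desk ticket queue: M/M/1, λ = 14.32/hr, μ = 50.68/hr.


ρ = 14.32/50.68 = 0.2826
P(Wq > t) = ρ·e^{−(μ−λ)t} = 0.2826·e^{−2.8324}
= 0.2826·0.058869 = 0.016634

Final: 0.016634


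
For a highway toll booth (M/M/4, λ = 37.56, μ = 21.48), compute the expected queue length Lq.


a = λ/μ = 1.7486; ρ = a/4 = 0.4372
P₀ = 0.170631
Lq = P₀·a^c·ρ / (c!·(1−ρ)²) = 0.170631·9.34900·0.4372/(24·0.31680)
= 0.09172

Final: 0.09172


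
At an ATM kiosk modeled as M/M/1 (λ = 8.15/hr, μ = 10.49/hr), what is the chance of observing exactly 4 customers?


ρ = 8.15/10.49 = 0.7769
P_n = (1−ρ)·ρ^n = (1 − 0.7769)·0.7769^4 = 0.2231·0.364358 = 0.081277

Final: 0.081277


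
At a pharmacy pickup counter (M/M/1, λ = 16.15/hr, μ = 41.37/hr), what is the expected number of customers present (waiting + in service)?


ρ = λ/μ = 16.15/41.37 = 0.3904
L = ρ/(1−ρ) = 0.3904/(1 − 0.3904) = 0.3904/0.6096 = 0.6404

Final: 0.6404


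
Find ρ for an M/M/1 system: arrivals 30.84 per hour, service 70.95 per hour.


ρ = λ/μ = 30.84/70.95 = 0.4347

Final: 0.4347


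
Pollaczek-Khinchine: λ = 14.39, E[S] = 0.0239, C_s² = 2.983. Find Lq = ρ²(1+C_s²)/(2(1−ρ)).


ρ = λ·E[S] = 14.39·0.0239 = 0.3439
Lq = ρ²(1+C_s²)/(2(1−ρ)) = 0.1183·(1+2.983)/(2·0.6561)
= 0.1183·3.9830/1.3122 = 0.35904

Final: 0.35904


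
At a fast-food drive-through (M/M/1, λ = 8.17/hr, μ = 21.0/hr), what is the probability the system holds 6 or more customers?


ρ = 8.17/21.0 = 0.3890
P(N ≥ n) = ρ^n = 0.3890^6 = 0.003468

Final: 0.003468


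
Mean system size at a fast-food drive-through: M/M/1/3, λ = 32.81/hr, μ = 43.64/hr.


ρ = 32.81/43.64 = 0.7518
L = ρ[1 − (K+1)ρ^K + Kρ^(K+1)] / [(1−ρ)(1−ρ^(K+1))]
Numerator: 0.7518·(1 − 4·0.424976 + 3·0.319511) = 0.194446
Denominator: (0.2482)·(0.680489) = 0.168875
L = 0.194446/0.168875 = 1.1514

Final: 1.1514


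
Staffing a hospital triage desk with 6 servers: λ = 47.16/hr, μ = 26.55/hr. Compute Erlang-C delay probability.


a = λ/μ = 1.7763; ρ = a/6 = 0.2960
P₀ = 0.169147 (from M/M/c formula)
C(c,a) = [a^c/(c!(1−ρ))]·P₀ = [31.40911/(720·0.7040)]·0.169147
= 0.06197·0.169147 = 0.010482

Final: 0.010482


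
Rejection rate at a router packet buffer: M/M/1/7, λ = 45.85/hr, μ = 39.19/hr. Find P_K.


ρ = λ/μ = 45.85/39.19 = 1.1699
P_K = (1−ρ)ρ^K/(1−ρ^(K+1)) = (-0.1699·3.000188)/(1 − 3.510044)
= -0.509856/-2.510044 = 0.203126

Final: 0.203126


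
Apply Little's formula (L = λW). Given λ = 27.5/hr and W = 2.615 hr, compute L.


L = λW = 27.5·2.615 = 71.9125

Final: 71.9125


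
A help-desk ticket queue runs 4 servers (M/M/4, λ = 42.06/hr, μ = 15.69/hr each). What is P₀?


a = λ/μ = 42.06/15.69 = 2.6807; ρ = a/c = 0.6702
Σ_{k=0}^{3} a^k/k! (terms k=0..3) = 1.00000 + 2.68069 + 3.59304 + 3.21061 = 10.48434
Tail: a^4/(4!(1−ρ)) = 51.63989/(24·0.3298) = 6.52359
P₀ = 1/(10.48434 + 6.52359) = 1/17.00793 = 0.058796

Final: 0.058796


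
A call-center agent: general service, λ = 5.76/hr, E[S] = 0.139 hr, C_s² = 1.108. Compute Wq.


ρ = λ·E[S] = 5.76·0.139 = 0.8006
E[S²] = E[S]²(1+C_s²) = 0.139²·(1+1.108) = 0.040729
Wq = λ·E[S²]/(2(1−ρ)) = 5.76·0.040729/(2·0.1994) = 0.58838 hr

Final: 0.58838 hr


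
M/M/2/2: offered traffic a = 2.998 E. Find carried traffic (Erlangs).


B(2,2.998) = 0.529204 (Erlang-B)
Carried load = a(1 − B) = 2.998·(1 − 0.529204) = 2.998·0.470796 = 1.4114 E

Final: 1.4114 Erlangs


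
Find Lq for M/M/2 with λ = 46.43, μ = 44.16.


a = λ/μ = 1.0514; ρ = a/2 = 0.5257
P₀ = 0.310872
Lq = P₀·a^c·ρ / (c!·(1−ρ)²) = 0.310872·1.10545·0.5257/(2·0.22496)
= 0.40154

Final: 0.40154


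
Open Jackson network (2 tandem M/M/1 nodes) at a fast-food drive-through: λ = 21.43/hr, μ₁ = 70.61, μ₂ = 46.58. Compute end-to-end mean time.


Each node sees arrival rate λ = 21.43/hr (tandem ⇒ throughput preserved).
W₁ = 1/(μ₁−λ) = 1/(70.61−21.43) = 0.02033 hr
W₂ = 1/(μ₂−λ) = 1/(46.58−21.43) = 0.03976 hr
W_total = W₁ + W₂ = 0.02033 + 0.03976 = 0.06009 hr

Final: 0.06009 hr


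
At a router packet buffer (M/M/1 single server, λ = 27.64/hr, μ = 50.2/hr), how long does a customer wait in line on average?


ρ = 27.64/50.2 = 0.5506
Wq = ρ/(μ−λ) = 0.5506/(50.2 − 27.64) = 0.5506/22.56 = 0.02441 hr

Final: 0.02441 hr


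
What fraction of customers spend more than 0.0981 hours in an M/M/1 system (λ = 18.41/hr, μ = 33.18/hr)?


W ~ Exponential(μ−λ) for M/M/1.
μ − λ = 33.18 − 18.41 = 14.7700
P(W > t) = e^{−(μ−λ)t} = e^{−1.4489} = 0.234820

Final: 0.234820


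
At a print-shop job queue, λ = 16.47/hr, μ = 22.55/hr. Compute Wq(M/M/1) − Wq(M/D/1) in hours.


ρ = 16.47/22.55 = 0.7304
Wq(M/M/1) = ρ/(μ−λ) = 0.7304/6.08 = 0.12013 hr
Wq(M/D/1) = ρ/(2(μ−λ)) = 0.06006 hr
Savings = 0.12013 − 0.06006 = 0.06006 hr

Final: 0.06006 hr


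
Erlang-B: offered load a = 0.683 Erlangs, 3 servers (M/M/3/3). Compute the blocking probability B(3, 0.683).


B(c,a) = (a^c/c!) / Σ_{k=0}^{c} a^k/k!
a^3/3! = 0.053102
Σ terms (k=0..3): 1.00000 + 0.68300 + 0.23324 + 0.05310 = 1.969346
B = 0.053102/1.969346 = 0.026964

Final: 0.026964


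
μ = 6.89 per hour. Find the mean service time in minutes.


Mean service time = 1/μ = 1/6.89 hour = 0.14514 hour
In minutes: 0.14514 × 60 = 8.7083 min

Final: 8.7083 min


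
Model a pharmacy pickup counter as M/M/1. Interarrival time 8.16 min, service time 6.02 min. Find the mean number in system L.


λ = 60/8.16 = 7.3529 /hr
μ = 60/6.02 = 9.9668 /hr
ρ = λ/μ = 7.3529/9.9668 = 0.7377
L = ρ/(1−ρ) = 0.7377/0.2623 = 2.8131

Final: 2.8131


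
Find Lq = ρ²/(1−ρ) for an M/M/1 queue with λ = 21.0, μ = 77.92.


ρ = 21.0/77.92 = 0.2695
Lq = ρ²/(1−ρ) = 0.07263/0.7305 = 0.09943

Final: 0.09943


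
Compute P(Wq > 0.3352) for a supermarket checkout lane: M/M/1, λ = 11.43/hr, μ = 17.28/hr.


ρ = 11.43/17.28 = 0.6615
P(Wq > t) = ρ·e^{−(μ−λ)t} = 0.6615·e^{−1.9609}
= 0.6615·0.140729 = 0.093086

Final: 0.093086


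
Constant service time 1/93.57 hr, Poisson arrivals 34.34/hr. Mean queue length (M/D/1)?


ρ = 34.34/93.57 = 0.3670
M/D/1: Lq = ρ²/(2(1−ρ)) = 0.1347/(2·0.6330) = 0.10639

Final: 0.10639


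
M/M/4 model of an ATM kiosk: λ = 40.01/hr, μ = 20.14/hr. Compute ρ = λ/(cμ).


ρ = λ/(cμ) = 40.01/(4·20.14) = 40.01/80.56 = 0.4966

Final: 0.4966


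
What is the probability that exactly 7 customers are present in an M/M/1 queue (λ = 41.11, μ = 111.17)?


ρ = 41.11/111.17 = 0.3698
P_n = (1−ρ)·ρ^n = (1 − 0.3698)·0.3698^7 = 0.6302·0.0009456 = 0.0005959

Final: 0.0005959


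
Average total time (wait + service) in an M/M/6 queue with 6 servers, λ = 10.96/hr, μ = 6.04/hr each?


a = 1.8146; ρ = 0.3024; P₀ = 0.162775
Lq = P₀·a^c·ρ/(c!(1−ρ)²) = 0.005016
Wq = Lq/λ = 0.005016/10.96 = 0.0004576 hr
W = Wq + 1/μ = 0.0004576 + 0.16556 = 0.16602 hr

Final: 0.16602 hr


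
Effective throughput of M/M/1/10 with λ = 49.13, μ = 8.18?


ρ = 6.0061; P_K = (1−ρ)ρ^10/(1−ρ^11) = 0.833503
λ_eff = λ(1 − P_K) = 49.13·(1 − 0.833503) = 49.13·0.166497 = 8.1800 /hr

Final: 8.1800 /hr


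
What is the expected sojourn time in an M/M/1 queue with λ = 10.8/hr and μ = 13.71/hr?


W = 1/(μ−λ) = 1/(13.71 − 10.8) = 1/2.91 = 0.3436 hr

Final: 0.3436 hr


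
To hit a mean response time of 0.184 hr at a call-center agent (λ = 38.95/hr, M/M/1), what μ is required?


W = 1/(μ−λ) ⇒ μ − λ = 1/W = 1/0.184 = 5.4348
μ = λ + 1/W = 38.95 + 5.4348 = 44.3848 per hr

Final: 44.3848 /hr


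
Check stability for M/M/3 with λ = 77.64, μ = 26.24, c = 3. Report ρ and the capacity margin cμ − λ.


Total capacity cμ = 3·26.24 = 78.72/hr
ρ = λ/(cμ) = 77.64/78.72 = 0.9863
Stable ⇔ ρ < 1: YES
Spare capacity = cμ − λ = 78.72 − 77.64 = 1.08/hr

Final: ρ = 0.9863; stable; margin = 1.08/hr


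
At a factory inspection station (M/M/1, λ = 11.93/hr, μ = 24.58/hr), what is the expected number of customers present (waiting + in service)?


ρ = λ/μ = 11.93/24.58 = 0.4854
L = ρ/(1−ρ) = 0.4854/(1 − 0.4854) = 0.4854/0.5146 = 0.9431

Final: 0.9431


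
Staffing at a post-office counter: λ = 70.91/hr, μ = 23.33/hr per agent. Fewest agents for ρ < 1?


Stability requires cμ > λ ⇔ c > λ/μ.
λ/μ = 70.91/23.33 = 3.0394
Minimum integer c = ⌊3.0394⌋ + 1 = 4
Check: 4·23.33 = 93.32 > 70.91, while 3·23.33 = 69.99 ≤ 70.91

Final: 4 servers


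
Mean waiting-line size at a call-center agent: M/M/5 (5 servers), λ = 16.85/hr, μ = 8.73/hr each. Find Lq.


a = λ/μ = 1.9301; ρ = a/5 = 0.3860
P₀ = 0.144236
Lq = P₀·a^c·ρ / (c!·(1−ρ)²) = 0.144236·26.78726·0.3860/(120·0.37697)
= 0.03297

Final: 0.03297


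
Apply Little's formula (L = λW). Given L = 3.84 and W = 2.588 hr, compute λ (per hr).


λ = L/W = 3.84/2.588 = 1.4838 /hr

Final: 1.4838 /hr


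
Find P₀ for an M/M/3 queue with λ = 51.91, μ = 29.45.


a = λ/μ = 51.91/29.45 = 1.7626; ρ = a/c = 0.5875
Σ_{k=0}^{2} a^k/k! (terms k=0..2) = 1.00000 + 1.76265 + 1.55346 = 4.31611
Tail: a^3/(3!(1−ρ)) = 5.47643/(6·0.4125) = 2.21296
P₀ = 1/(4.31611 + 2.21296) = 1/6.52908 = 0.153161

Final: 0.153161


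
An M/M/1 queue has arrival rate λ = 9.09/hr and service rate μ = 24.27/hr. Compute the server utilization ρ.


ρ = λ/μ = 9.09/24.27 = 0.3745

Final: 0.3745


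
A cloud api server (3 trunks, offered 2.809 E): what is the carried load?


B(3,2.809) = 0.322673 (Erlang-B)
Carried load = a(1 − B) = 2.809·(1 − 0.322673) = 2.809·0.677327 = 1.9026 E

Final: 1.9026 Erlangs


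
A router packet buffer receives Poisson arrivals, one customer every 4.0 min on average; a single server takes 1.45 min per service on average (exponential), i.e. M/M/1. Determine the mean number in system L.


λ = 60/4.0 = 15.0000 /hr
μ = 60/1.45 = 41.3793 /hr
ρ = λ/μ = 15.0000/41.3793 = 0.3625
L = ρ/(1−ρ) = 0.3625/0.6375 = 0.5686

Final: 0.5686


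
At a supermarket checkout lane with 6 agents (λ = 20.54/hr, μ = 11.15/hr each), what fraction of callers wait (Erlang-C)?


a = λ/μ = 1.8422; ρ = a/6 = 0.3070
P₀ = 0.158334 (from M/M/c formula)
C(c,a) = [a^c/(c!(1−ρ))]·P₀ = [39.07990/(720·0.6930)]·0.158334
= 0.07833·0.158334 = 0.012402

Final: 0.012402


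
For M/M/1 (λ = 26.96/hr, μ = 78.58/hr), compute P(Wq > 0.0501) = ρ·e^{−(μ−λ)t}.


ρ = 26.96/78.58 = 0.3431
P(Wq > t) = ρ·e^{−(μ−λ)t} = 0.3431·e^{−2.5862}
= 0.3431·0.075309 = 0.025838

Final: 0.025838


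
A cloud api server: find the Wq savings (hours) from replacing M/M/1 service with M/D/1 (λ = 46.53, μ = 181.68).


ρ = 46.53/181.68 = 0.2561
Wq(M/M/1) = ρ/(μ−λ) = 0.2561/135.15 = 0.001895 hr
Wq(M/D/1) = ρ/(2(μ−λ)) = 0.0009475 hr
Savings = 0.001895 − 0.0009475 = 0.0009475 hr

Final: 0.0009475 hr


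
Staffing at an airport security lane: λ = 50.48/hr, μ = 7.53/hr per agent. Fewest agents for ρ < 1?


Stability requires cμ > λ ⇔ c > λ/μ.
λ/μ = 50.48/7.53 = 6.7039
Minimum integer c = ⌊6.7039⌋ + 1 = 7
Check: 7·7.53 = 52.71 > 50.48, while 6·7.53 = 45.18 ≤ 50.48

Final: 7 servers


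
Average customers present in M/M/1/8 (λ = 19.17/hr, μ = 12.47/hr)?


ρ = 19.17/12.47 = 1.5373
L = ρ[1 − (K+1)ρ^K + Kρ^(K+1)] / [(1−ρ)(1−ρ^(K+1))]
Numerator: 1.5373·(1 − 9·31.192147 + 8·47.951361) = 159.696027
Denominator: (-0.5373)·(-46.951361) = 25.226473
L = 159.696027/25.226473 = 6.3305

Final: 6.3305


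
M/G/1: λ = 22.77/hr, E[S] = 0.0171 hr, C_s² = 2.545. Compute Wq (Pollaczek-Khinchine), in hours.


ρ = λ·E[S] = 22.77·0.0171 = 0.3894
E[S²] = E[S]²(1+C_s²) = 0.0171²·(1+2.545) = 0.001037
Wq = λ·E[S²]/(2(1−ρ)) = 22.77·0.001037/(2·0.6106) = 0.01933 hr

Final: 0.01933 hr


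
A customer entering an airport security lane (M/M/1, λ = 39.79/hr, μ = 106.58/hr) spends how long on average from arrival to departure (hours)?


W = 1/(μ−λ) = 1/(106.58 − 39.79) = 1/66.79 = 0.01497 hr

Final: 0.01497 hr


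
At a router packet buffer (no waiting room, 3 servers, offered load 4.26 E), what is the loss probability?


B(c,a) = (a^c/c!) / Σ_{k=0}^{c} a^k/k!
a^3/3! = 12.884796
Σ terms (k=0..3): 1.00000 + 4.26000 + 9.07380 + 12.88480 = 27.218596
B = 12.884796/27.218596 = 0.473382

Final: 0.473382


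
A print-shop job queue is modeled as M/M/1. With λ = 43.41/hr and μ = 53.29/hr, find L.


ρ = λ/μ = 43.41/53.29 = 0.8146
L = ρ/(1−ρ) = 0.8146/(1 − 0.8146) = 0.8146/0.1854 = 4.3937

Final: 4.3937


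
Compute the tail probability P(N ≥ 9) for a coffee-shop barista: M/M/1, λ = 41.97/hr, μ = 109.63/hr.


ρ = 41.97/109.63 = 0.3828
P(N ≥ n) = ρ^n = 0.3828^9 = 0.0001766

Final: 0.0001766


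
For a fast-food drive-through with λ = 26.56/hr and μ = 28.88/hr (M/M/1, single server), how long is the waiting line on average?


ρ = 26.56/28.88 = 0.9197
Lq = ρ²/(1−ρ) = 0.8458/0.08033 = 10.5286

Final: 10.5286


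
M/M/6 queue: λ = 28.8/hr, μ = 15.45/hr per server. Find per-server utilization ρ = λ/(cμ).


ρ = λ/(cμ) = 28.8/(6·15.45) = 28.8/92.70 = 0.3107

Final: 0.3107


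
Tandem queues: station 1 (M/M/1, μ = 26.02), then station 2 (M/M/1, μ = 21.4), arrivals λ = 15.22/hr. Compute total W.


Each node sees arrival rate λ = 15.22/hr (tandem ⇒ throughput preserved).
W₁ = 1/(μ₁−λ) = 1/(26.02−15.22) = 0.09259 hr
W₂ = 1/(μ₂−λ) = 1/(21.4−15.22) = 0.16181 hr
W_total = W₁ + W₂ = 0.09259 + 0.16181 = 0.25440 hr

Final: 0.25440 hr


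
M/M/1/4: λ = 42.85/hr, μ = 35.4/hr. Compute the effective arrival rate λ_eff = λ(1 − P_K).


ρ = 1.2105; P_K = (1−ρ)ρ^4/(1−ρ^5) = 0.282622
λ_eff = λ(1 − P_K) = 42.85·(1 − 0.282622) = 42.85·0.717378 = 30.7396 /hr

Final: 30.7396 /hr


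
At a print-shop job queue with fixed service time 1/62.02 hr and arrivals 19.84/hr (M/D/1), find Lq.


ρ = 19.84/62.02 = 0.3199
M/D/1: Lq = ρ²/(2(1−ρ)) = 0.1023/(2·0.6801) = 0.07523

Final: 0.07523


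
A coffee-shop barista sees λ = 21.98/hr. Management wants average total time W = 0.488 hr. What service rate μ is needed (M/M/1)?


W = 1/(μ−λ) ⇒ μ − λ = 1/W = 1/0.488 = 2.0492
μ = λ + 1/W = 21.98 + 2.0492 = 24.0292 per hr

Final: 24.0292 /hr


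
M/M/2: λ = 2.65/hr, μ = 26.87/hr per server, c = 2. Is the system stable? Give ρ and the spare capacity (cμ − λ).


Total capacity cμ = 2·26.87 = 53.74/hr
ρ = λ/(cμ) = 2.65/53.74 = 0.04931
Stable ⇔ ρ < 1: YES
Spare capacity = cμ − λ = 53.74 − 2.65 = 51.09/hr

Final: ρ = 0.04931; stable; margin = 51.09/hr


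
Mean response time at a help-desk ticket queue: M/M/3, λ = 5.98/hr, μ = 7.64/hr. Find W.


a = 0.7827; ρ = 0.2609; P₀ = 0.455127
Lq = P₀·a^c·ρ/(c!(1−ρ)²) = 0.01737
Wq = Lq/λ = 0.01737/5.98 = 0.002905 hr
W = Wq + 1/μ = 0.002905 + 0.13089 = 0.13380 hr

Final: 0.13380 hr


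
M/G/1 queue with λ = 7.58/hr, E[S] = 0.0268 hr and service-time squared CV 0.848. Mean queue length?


ρ = λ·E[S] = 7.58·0.0268 = 0.2031
Lq = ρ²(1+C_s²)/(2(1−ρ)) = 0.04127·(1+0.848)/(2·0.7969)
= 0.04127·1.8480/1.5937 = 0.04785

Final: 0.04785


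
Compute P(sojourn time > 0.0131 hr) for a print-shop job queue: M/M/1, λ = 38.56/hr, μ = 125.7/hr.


W ~ Exponential(μ−λ) for M/M/1.
μ − λ = 125.7 − 38.56 = 87.1400
P(W > t) = e^{−(μ−λ)t} = e^{−1.1415} = 0.319329

Final: 0.319329


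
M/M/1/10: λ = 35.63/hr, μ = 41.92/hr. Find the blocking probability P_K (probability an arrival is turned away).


ρ = λ/μ = 35.63/41.92 = 0.8500
P_K = (1−ρ)ρ^K/(1−ρ^(K+1)) = (0.1500·0.196764)/(1 − 0.167240)
= 0.029524/0.832760 = 0.035453

Final: 0.035453


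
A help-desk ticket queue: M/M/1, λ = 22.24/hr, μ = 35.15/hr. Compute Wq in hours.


ρ = 22.24/35.15 = 0.6327
Wq = ρ/(μ−λ) = 0.6327/(35.15 − 22.24) = 0.6327/12.91 = 0.04901 hr

Final: 0.04901 hr


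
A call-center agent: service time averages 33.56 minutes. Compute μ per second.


μ = 1/(service time) in consistent units.
1 second = 0.0166667 min, so μ = 0.0166667/33.56 = 0.0004966 per second

Final: 0.0004966 /sec


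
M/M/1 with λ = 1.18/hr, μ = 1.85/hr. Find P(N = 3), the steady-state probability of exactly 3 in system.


ρ = 1.18/1.85 = 0.6378
P_n = (1−ρ)·ρ^n = (1 − 0.6378)·0.6378^3 = 0.3622·0.259496 = 0.093980

Final: 0.093980


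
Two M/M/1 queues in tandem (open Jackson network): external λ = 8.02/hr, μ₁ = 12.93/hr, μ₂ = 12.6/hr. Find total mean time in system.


Each node sees arrival rate λ = 8.02/hr (tandem ⇒ throughput preserved).
W₁ = 1/(μ₁−λ) = 1/(12.93−8.02) = 0.20367 hr
W₂ = 1/(μ₂−λ) = 1/(12.6−8.02) = 0.21834 hr
W_total = W₁ + W₂ = 0.20367 + 0.21834 = 0.42201 hr

Final: 0.42201 hr


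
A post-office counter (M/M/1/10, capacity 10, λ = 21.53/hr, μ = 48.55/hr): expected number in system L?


ρ = 21.53/48.55 = 0.4435
L = ρ[1 − (K+1)ρ^K + Kρ^(K+1)] / [(1−ρ)(1−ρ^(K+1))]
Numerator: 0.4435·(1 − 11·0.0002941 + 10·0.0001304) = 0.442604
Denominator: (0.5565)·(0.999870) = 0.556467
L = 0.442604/0.556467 = 0.7954

Final: 0.7954


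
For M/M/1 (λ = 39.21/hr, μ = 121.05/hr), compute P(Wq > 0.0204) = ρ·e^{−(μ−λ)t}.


ρ = 39.21/121.05 = 0.3239
P(Wq > t) = ρ·e^{−(μ−λ)t} = 0.3239·e^{−1.6695}
= 0.3239·0.188334 = 0.061004

Final: 0.061004


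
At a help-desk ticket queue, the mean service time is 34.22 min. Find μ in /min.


μ = 1/(service time) in consistent units.
1 minute = 1 min, so μ = 1/34.22 = 0.02922 per minute

Final: 0.02922 /min


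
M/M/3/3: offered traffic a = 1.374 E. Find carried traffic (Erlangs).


B(3,1.374) = 0.115278 (Erlang-B)
Carried load = a(1 − B) = 1.374·(1 − 0.115278) = 1.374·0.884722 = 1.2156 E

Final: 1.2156 Erlangs


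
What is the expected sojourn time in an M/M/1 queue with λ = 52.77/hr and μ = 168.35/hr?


W = 1/(μ−λ) = 1/(168.35 − 52.77) = 1/115.58 = 0.008652 hr

Final: 0.008652 hr


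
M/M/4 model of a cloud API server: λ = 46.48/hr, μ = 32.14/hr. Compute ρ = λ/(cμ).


ρ = λ/(cμ) = 46.48/(4·32.14) = 46.48/128.56 = 0.3615

Final: 0.3615


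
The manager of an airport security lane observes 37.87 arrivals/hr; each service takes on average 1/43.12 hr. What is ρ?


ρ = λ/μ = 37.87/43.12 = 0.8782

Final: 0.8782


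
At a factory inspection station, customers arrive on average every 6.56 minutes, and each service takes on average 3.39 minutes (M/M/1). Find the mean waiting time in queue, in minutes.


λ = 60/6.56 = 9.1463 /hr
μ = 60/3.39 = 17.6991 /hr
ρ = λ/μ = 9.1463/17.6991 = 0.5168
Wq = ρ/(μ−λ) = 0.5168/(17.6991−9.1463) = 0.06042 hr
In minutes: 0.06042·60 = 3.625 min

Final: 3.625 min


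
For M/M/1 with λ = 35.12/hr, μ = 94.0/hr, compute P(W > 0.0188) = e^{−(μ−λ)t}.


W ~ Exponential(μ−λ) for M/M/1.
μ − λ = 94.0 − 35.12 = 58.8800
P(W > t) = e^{−(μ−λ)t} = e^{−1.1069} = 0.330568

Final: 0.330568


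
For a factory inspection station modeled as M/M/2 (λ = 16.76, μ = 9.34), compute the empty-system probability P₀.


a = λ/μ = 16.76/9.34 = 1.7944; ρ = a/c = 0.8972
Σ_{k=0}^{1} a^k/k! (terms k=0..1) = 1.00000 + 1.79443 = 2.79443
Tail: a^2/(2!(1−ρ)) = 3.21999/(2·0.1028) = 15.66390
P₀ = 1/(2.79443 + 15.66390) = 1/18.45833 = 0.054176

Final: 0.054176


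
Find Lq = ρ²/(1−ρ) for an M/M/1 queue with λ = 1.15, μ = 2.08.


ρ = 1.15/2.08 = 0.5529
Lq = ρ²/(1−ρ) = 0.3057/0.4471 = 0.6837

Final: 0.6837


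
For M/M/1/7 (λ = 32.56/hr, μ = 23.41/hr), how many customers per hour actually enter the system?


ρ = 1.3909; P_K = (1−ρ)ρ^7/(1−ρ^8) = 0.302629
λ_eff = λ(1 − P_K) = 32.56·(1 − 0.302629) = 32.56·0.697371 = 22.7064 /hr

Final: 22.7064 /hr


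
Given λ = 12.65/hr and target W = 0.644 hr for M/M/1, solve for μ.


W = 1/(μ−λ) ⇒ μ − λ = 1/W = 1/0.644 = 1.5528
μ = λ + 1/W = 12.65 + 1.5528 = 14.2028 per hr

Final: 14.2028 /hr


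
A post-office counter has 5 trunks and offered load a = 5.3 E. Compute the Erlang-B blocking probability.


B(c,a) = (a^c/c!) / Σ_{k=0}^{c} a^k/k!
a^5/5! = 34.849624
Σ terms (k=0..5): 1.00000 + 5.30000 + 14.04500 + 24.81283 + 32.87700 + 34.84962 = 112.884462
B = 34.849624/112.884462 = 0.308719

Final: 0.308719


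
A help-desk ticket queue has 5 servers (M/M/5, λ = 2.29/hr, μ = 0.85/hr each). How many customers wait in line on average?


a = λ/μ = 2.6941; ρ = a/5 = 0.5388
P₀ = 0.065180
Lq = P₀·a^c·ρ / (c!·(1−ρ)²) = 0.065180·141.93280·0.5388/(120·0.21268)
= 0.19531

Final: 0.19531


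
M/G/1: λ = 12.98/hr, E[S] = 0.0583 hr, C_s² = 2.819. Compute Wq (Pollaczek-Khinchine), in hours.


ρ = λ·E[S] = 12.98·0.0583 = 0.7567
E[S²] = E[S]²(1+C_s²) = 0.0583²·(1+2.819) = 0.012980
Wq = λ·E[S²]/(2(1−ρ)) = 12.98·0.012980/(2·0.2433) = 0.34630 hr

Final: 0.34630 hr


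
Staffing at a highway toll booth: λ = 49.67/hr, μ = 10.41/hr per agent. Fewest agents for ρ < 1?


Stability requires cμ > λ ⇔ c > λ/μ.
λ/μ = 49.67/10.41 = 4.7714
Minimum integer c = ⌊4.7714⌋ + 1 = 5
Check: 5·10.41 = 52.05 > 49.67, while 4·10.41 = 41.64 ≤ 49.67

Final: 5 servers


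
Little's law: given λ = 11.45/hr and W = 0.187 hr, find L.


L = λW = 11.45·0.187 = 2.1411

Final: 2.1411


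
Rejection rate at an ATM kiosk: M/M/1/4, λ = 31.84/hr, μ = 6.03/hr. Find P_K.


ρ = λ/μ = 31.84/6.03 = 5.2803
P_K = (1−ρ)ρ^K/(1−ρ^(K+1)) = (-4.2803·777.361428)/(1 − 4104.674607)
= -3327.313178/-4103.674607 = 0.810813

Final: 0.810813


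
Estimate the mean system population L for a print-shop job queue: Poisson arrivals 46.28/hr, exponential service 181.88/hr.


ρ = λ/μ = 46.28/181.88 = 0.2545
L = ρ/(1−ρ) = 0.2545/(1 − 0.2545) = 0.2545/0.7455 = 0.3413

Final: 0.3413


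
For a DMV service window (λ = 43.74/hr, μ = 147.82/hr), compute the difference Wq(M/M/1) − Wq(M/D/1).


ρ = 43.74/147.82 = 0.2959
Wq(M/M/1) = ρ/(μ−λ) = 0.2959/104.08 = 0.002843 hr
Wq(M/D/1) = ρ/(2(μ−λ)) = 0.001422 hr
Savings = 0.002843 − 0.001422 = 0.001422 hr

Final: 0.001422 hr


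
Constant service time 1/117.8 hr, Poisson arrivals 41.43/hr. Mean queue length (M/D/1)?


ρ = 41.43/117.8 = 0.3517
M/D/1: Lq = ρ²/(2(1−ρ)) = 0.1237/(2·0.6483) = 0.09540

Final: 0.09540


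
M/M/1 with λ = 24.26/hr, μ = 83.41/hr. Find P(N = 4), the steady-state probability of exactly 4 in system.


ρ = 24.26/83.41 = 0.2909
P_n = (1−ρ)·ρ^n = (1 − 0.2909)·0.2909^4 = 0.7091·0.007156 = 0.005075

Final: 0.005075


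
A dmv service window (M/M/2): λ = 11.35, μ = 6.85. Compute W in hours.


a = 1.6569; ρ = 0.8285; P₀ = 0.093812
Lq = P₀·a^c·ρ/(c!(1−ρ)²) = 3.62595
Wq = Lq/λ = 3.62595/11.35 = 0.31947 hr
W = Wq + 1/μ = 0.31947 + 0.14599 = 0.46545 hr

Final: 0.46545 hr


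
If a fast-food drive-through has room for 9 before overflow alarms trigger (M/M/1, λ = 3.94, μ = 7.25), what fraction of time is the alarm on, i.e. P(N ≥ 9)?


ρ = 3.94/7.25 = 0.5434
P(N ≥ n) = ρ^n = 0.5434^9 = 0.004135

Final: 0.004135


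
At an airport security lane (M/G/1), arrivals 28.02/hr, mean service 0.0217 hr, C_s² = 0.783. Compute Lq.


ρ = λ·E[S] = 28.02·0.0217 = 0.6080
Lq = ρ²(1+C_s²)/(2(1−ρ)) = 0.3697·(1+0.783)/(2·0.3920)
= 0.3697·1.7830/0.7839 = 0.84087

Final: 0.84087


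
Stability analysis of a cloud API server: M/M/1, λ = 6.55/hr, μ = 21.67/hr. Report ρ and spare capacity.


Total capacity cμ = 1·21.67 = 21.67/hr
ρ = λ/(cμ) = 6.55/21.67 = 0.3023
Stable ⇔ ρ < 1: YES
Spare capacity = cμ − λ = 21.67 − 6.55 = 15.12/hr

Final: ρ = 0.3023; stable; margin = 15.12/hr


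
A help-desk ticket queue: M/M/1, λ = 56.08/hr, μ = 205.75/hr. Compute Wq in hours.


ρ = 56.08/205.75 = 0.2726
Wq = ρ/(μ−λ) = 0.2726/(205.75 − 56.08) = 0.2726/149.67 = 0.001821 hr

Final: 0.001821 hr


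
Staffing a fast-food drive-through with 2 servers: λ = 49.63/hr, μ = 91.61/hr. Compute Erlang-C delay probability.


a = λ/μ = 0.5418; ρ = a/2 = 0.2709
P₀ = 0.573717 (from M/M/c formula)
C(c,a) = [a^c/(c!(1−ρ))]·P₀ = [0.29350/(2·0.7291)]·0.573717
= 0.20127·0.573717 = 0.115470

Final: 0.115470


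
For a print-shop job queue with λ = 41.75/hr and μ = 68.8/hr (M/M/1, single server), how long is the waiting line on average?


ρ = 41.75/68.8 = 0.6068
Lq = ρ²/(1−ρ) = 0.3682/0.3932 = 0.9366

Final: 0.9366


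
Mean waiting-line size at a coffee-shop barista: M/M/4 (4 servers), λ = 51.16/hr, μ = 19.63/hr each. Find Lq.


a = λ/μ = 2.6062; ρ = a/4 = 0.6516
P₀ = 0.064643
Lq = P₀·a^c·ρ / (c!·(1−ρ)²) = 0.064643·46.13611·0.6516/(24·0.12141)
= 0.66685

Final: 0.66685
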